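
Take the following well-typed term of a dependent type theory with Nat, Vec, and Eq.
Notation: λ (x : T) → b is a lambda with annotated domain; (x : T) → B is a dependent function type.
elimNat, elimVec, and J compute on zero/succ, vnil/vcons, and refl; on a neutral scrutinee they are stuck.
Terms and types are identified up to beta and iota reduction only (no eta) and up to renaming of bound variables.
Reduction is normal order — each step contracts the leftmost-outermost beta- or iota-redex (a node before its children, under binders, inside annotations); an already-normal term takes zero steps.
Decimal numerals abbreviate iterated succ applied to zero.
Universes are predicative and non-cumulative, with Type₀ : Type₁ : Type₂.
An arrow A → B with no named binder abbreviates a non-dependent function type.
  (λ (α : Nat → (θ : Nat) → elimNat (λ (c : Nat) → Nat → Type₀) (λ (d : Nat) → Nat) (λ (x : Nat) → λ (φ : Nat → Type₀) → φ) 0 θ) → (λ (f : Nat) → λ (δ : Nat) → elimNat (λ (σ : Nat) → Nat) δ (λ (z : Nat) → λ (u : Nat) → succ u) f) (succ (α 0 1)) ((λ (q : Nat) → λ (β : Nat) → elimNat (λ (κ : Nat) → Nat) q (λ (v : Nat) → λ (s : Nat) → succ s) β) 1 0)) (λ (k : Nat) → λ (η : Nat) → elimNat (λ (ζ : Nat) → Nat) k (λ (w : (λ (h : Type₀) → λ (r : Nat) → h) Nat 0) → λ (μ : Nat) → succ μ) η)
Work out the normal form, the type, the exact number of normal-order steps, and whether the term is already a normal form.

reduced normal form:
  3
the term's type:
  Nat
reduction steps (normal order): 19
already normal: no
first contracted redex: a beta-redex


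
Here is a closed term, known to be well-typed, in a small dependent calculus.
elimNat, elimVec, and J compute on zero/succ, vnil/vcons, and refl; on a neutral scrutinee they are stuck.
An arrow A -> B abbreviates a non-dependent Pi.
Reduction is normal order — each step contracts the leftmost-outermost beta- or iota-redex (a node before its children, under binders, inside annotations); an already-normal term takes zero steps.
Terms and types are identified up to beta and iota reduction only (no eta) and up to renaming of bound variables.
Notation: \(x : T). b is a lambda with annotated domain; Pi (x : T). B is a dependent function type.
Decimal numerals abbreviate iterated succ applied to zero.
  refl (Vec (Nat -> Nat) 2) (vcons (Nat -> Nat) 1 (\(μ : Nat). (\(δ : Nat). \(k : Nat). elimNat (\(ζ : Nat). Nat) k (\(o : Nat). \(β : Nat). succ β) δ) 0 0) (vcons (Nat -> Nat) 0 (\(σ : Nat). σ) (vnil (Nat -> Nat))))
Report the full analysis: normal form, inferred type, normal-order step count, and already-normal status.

resulting normal form:
  refl (Vec (Nat -> Nat) 2) (vcons (Nat -> Nat) 1 (\(μ : Nat). 0) (vcons (Nat -> Nat) 0 (\(δ : Nat). δ) (vnil (Nat -> Nat))))
type:
  Eq (Vec (Nat -> Nat) 2) (vcons (Nat -> Nat) 1 (\(μ : Nat). 0) (vcons (Nat -> Nat) 0 (\(δ : Nat). δ) (vnil (Nat -> Nat)))) (vcons (Nat -> Nat) 1 (\(k : Nat). 0) (vcons (Nat -> Nat) 0 (\(ζ : Nat). ζ) (vnil (Nat -> Nat))))
normal-order step count: 3
term was already normal: no
first redex: a beta-redex


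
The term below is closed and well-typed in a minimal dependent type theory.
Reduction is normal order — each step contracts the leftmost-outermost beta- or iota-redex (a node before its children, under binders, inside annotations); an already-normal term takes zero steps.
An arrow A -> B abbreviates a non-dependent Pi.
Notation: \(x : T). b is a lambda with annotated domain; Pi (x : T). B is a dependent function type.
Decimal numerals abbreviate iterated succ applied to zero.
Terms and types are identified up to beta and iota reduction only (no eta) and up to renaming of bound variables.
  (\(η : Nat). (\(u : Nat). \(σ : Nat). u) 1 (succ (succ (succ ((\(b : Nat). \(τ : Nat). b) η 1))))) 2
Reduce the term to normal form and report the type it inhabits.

reduced normal form:
  1
type:
  Nat


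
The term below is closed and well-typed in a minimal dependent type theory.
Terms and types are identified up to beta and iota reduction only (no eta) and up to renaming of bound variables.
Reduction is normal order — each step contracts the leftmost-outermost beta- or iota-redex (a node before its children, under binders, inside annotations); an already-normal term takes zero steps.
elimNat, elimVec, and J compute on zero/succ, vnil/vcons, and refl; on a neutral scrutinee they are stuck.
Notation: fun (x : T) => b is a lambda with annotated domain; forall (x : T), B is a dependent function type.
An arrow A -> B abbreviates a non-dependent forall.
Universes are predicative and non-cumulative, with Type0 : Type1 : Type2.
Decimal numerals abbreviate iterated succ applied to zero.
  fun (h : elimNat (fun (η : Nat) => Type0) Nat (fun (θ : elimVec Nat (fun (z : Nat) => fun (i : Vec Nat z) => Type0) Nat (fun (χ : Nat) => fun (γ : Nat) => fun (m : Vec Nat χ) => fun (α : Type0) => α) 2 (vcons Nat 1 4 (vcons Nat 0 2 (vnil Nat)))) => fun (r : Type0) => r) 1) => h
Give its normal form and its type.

normal form:
  fun (h : Nat) => h
inferred type:
  Nat -> Nat
observation: 4 normal-order steps normalize the term, beginning with an elimNat iota-redex.


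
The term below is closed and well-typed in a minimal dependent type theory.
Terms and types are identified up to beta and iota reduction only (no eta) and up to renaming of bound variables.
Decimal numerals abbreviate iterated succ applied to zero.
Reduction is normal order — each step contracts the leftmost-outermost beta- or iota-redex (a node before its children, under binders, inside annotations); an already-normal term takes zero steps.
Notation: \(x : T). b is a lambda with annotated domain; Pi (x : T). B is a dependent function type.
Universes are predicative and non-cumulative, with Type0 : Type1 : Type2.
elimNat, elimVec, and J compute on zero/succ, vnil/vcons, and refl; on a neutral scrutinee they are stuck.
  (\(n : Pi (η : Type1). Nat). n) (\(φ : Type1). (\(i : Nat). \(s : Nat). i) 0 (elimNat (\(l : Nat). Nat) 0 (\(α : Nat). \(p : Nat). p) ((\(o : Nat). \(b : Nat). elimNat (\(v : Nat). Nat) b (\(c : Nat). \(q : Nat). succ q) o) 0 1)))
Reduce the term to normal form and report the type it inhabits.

resulting normal form:
  \(n : Type1). 0
type:
  Pi (n : Type1). Nat
observation: the first redex contracted is a beta-redex; the normal form is reached in 3 normal-order steps.


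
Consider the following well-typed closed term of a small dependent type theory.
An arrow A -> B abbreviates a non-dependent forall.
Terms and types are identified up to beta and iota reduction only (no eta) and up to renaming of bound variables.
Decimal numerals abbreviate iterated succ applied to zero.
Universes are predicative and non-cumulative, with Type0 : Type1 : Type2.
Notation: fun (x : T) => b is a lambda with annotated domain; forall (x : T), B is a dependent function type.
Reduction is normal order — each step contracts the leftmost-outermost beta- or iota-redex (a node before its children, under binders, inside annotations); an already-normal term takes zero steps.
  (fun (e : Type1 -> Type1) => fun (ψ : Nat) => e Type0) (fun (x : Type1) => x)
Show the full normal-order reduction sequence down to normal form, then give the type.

reduction (normal order):
  (fun (e : Type1 -> Type1) => fun (ψ : Nat) => e Type0) (fun (x : Type1) => x)
  ~> fun (e : Nat) => (fun (ψ : Type1) => ψ) Type0
  ~> fun (e : Nat) => Type0
inferred type:
  Nat -> Type1


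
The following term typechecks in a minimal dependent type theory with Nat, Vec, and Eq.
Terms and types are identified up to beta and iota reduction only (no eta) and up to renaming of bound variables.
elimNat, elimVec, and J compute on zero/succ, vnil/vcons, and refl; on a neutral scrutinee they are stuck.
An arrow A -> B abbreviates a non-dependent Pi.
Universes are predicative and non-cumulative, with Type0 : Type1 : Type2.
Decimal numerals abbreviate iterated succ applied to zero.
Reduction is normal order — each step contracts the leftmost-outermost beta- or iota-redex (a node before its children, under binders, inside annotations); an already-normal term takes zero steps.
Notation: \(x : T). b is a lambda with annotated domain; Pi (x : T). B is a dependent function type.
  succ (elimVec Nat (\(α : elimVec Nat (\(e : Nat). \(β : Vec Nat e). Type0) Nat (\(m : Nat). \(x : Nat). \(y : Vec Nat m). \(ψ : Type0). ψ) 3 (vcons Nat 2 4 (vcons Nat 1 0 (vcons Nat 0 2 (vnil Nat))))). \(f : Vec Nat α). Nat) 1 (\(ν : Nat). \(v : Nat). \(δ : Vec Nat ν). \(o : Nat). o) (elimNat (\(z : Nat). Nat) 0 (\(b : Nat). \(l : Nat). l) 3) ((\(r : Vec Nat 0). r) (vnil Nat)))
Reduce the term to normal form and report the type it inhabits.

reduced normal form:
  2
inferred type:
  Nat


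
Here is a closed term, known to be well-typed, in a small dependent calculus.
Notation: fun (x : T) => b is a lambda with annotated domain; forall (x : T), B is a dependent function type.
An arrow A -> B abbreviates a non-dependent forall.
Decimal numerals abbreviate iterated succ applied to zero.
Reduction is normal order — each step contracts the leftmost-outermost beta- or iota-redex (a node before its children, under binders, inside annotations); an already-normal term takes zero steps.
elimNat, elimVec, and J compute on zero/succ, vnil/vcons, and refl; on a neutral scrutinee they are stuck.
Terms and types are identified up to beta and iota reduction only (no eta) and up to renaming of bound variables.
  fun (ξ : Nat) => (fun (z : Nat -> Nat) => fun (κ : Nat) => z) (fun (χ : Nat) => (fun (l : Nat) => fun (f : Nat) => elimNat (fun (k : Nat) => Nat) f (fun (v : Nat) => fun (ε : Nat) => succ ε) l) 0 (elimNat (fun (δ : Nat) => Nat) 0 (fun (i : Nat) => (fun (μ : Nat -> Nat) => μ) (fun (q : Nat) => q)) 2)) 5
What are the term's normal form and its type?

resulting normal form:
  fun (ξ : Nat) => fun (z : Nat) => 0
the term's type:
  Nat -> Nat -> Nat


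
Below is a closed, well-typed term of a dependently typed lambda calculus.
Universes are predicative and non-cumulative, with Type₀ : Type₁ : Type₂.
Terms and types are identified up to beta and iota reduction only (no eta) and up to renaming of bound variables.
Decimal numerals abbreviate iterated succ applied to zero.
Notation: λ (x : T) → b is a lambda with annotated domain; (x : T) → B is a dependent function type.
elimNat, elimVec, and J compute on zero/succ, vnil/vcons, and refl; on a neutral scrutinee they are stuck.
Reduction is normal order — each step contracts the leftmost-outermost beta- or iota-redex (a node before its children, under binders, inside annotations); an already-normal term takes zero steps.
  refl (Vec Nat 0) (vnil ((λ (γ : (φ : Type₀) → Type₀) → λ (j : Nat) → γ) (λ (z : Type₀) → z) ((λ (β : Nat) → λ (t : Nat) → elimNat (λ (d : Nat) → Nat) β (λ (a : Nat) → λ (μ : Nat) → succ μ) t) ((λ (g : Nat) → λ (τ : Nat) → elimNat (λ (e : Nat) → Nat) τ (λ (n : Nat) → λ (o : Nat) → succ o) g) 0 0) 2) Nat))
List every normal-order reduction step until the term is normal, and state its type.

normal-order reduction sequence:
  refl (Vec Nat 0) (vnil ((λ (γ : (φ : Type₀) → Type₀) → λ (j : Nat) → γ) (λ (z : Type₀) → z) ((λ (β : Nat) → λ (t : Nat) → elimNat (λ (d : Nat) → Nat) β (λ (a : Nat) → λ (μ : Nat) → succ μ) t) ((λ (g : Nat) → λ (τ : Nat) → elimNat (λ (e : Nat) → Nat) τ (λ (n : Nat) → λ (o : Nat) → succ o) g) 0 0) 2) Nat))
  ~> refl (Vec Nat 0) (vnil ((λ (γ : Nat) → λ (φ : Type₀) → φ) ((λ (j : Nat) → λ (z : Nat) → elimNat (λ (β : Nat) → Nat) j (λ (t : Nat) → λ (d : Nat) → succ d) z) ((λ (a : Nat) → λ (μ : Nat) → elimNat (λ (g : Nat) → Nat) μ (λ (τ : Nat) → λ (e : Nat) → succ e) a) 0 0) 2) Nat))
  ~> refl (Vec Nat 0) (vnil ((λ (γ : Type₀) → γ) Nat))
  ~> refl (Vec Nat 0) (vnil Nat)
type:
  Eq (Vec Nat 0) (vnil Nat) (vnil Nat)


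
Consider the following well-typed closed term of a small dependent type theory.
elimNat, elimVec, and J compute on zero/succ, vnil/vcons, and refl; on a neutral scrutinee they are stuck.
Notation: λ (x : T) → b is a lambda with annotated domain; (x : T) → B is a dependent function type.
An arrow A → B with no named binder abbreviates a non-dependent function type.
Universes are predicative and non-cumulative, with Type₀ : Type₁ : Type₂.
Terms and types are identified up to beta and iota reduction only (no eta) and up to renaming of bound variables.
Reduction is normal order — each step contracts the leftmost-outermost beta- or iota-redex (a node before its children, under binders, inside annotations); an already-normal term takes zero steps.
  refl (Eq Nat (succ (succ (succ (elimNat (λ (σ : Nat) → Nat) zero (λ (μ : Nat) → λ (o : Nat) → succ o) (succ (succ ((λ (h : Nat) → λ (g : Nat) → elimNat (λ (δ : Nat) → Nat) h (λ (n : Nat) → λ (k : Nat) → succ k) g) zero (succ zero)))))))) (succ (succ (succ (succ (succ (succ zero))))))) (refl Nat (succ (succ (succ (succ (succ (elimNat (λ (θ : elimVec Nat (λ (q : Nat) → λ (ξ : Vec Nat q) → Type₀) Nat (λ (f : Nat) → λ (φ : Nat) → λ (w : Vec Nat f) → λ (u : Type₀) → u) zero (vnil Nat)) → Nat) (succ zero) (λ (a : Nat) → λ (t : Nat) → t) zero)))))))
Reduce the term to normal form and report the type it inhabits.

resulting normal form:
  refl (Eq Nat (succ (succ (succ (succ (succ (succ zero)))))) (succ (succ (succ (succ (succ (succ zero))))))) (refl Nat (succ (succ (succ (succ (succ (succ zero)))))))
the term's type:
  Eq (Eq Nat (succ (succ (succ (succ (succ (succ zero)))))) (succ (succ (succ (succ (succ (succ zero))))))) (refl Nat (succ (succ (succ (succ (succ (succ zero))))))) (refl Nat (succ (succ (succ (succ (succ (succ zero)))))))


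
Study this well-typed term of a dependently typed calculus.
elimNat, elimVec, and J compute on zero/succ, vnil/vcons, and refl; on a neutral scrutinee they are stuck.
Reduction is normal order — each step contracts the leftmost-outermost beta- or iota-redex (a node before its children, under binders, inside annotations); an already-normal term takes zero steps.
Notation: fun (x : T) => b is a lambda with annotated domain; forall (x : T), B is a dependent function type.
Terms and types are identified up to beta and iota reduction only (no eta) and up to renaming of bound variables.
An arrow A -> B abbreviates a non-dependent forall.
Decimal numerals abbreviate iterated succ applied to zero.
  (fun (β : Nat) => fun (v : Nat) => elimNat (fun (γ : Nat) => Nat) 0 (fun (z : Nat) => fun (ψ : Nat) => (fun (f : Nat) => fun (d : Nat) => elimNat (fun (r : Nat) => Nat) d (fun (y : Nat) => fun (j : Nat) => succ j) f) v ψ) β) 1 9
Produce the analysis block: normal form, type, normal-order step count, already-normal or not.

reduced normal form:
  9
the term's type:
  Nat
reduction steps (normal order): 36
already normal: no
first redex: a beta-redex


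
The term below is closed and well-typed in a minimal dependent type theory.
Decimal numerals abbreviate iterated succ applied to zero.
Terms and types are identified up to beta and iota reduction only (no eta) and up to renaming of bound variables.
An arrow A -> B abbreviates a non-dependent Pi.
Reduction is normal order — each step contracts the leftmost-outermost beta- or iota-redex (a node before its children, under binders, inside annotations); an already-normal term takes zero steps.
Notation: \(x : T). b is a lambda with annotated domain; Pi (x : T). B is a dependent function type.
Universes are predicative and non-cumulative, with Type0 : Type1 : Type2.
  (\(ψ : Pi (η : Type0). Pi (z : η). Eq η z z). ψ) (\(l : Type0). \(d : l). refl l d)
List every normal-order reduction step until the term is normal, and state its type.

normal-order reduction:
  (\(ψ : Pi (η : Type0). Pi (z : η). Eq η z z). ψ) (\(l : Type0). \(d : l). refl l d)
  ~> \(ψ : Type0). \(η : ψ). refl ψ η
the term's type:
  Pi (ψ : Type0). Pi (η : ψ). Eq ψ η η


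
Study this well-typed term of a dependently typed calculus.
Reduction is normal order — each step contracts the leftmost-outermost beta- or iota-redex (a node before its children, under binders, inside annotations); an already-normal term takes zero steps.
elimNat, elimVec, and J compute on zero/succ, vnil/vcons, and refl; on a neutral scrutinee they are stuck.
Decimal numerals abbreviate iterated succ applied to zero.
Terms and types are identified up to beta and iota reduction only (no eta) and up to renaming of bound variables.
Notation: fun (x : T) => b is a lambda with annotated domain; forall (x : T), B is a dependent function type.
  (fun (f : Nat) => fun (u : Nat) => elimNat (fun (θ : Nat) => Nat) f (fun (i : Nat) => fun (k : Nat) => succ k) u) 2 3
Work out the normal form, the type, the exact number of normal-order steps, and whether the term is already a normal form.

resulting normal form:
  5
inferred type:
  Nat
steps to reach normal form (normal order): 12
already normal: no
first redex: a beta-redex


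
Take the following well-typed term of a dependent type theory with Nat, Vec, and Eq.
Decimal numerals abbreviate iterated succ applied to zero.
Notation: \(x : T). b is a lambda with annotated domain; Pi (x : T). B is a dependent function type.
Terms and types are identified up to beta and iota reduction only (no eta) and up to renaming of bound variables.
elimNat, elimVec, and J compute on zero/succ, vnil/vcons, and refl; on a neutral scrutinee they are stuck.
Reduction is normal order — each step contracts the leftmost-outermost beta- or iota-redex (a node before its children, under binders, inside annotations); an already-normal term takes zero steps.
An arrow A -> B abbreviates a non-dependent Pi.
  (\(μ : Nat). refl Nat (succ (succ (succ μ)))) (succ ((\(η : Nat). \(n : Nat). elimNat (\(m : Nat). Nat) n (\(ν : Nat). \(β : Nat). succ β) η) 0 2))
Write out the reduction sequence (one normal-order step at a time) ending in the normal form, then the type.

normal-order reduction:
  (\(μ : Nat). refl Nat (succ (succ (succ μ)))) (succ ((\(η : Nat). \(n : Nat). elimNat (\(m : Nat). Nat) n (\(ν : Nat). \(β : Nat). succ β) η) 0 2))
  ~> refl Nat (succ (succ (succ (succ ((\(μ : Nat). \(η : Nat). elimNat (\(n : Nat). Nat) η (\(m : Nat). \(ν : Nat). succ ν) μ) 0 2)))))
  ~> refl Nat (succ (succ (succ (succ ((\(μ : Nat). elimNat (\(η : Nat). Nat) μ (\(n : Nat). \(m : Nat). succ m) 0) 2)))))
  ~> refl Nat (succ (succ (succ (succ (elimNat (\(μ : Nat). Nat) 2 (\(η : Nat). \(n : Nat). succ n) 0)))))
  ~> refl Nat 6
inferred type:
  Eq Nat 6 6


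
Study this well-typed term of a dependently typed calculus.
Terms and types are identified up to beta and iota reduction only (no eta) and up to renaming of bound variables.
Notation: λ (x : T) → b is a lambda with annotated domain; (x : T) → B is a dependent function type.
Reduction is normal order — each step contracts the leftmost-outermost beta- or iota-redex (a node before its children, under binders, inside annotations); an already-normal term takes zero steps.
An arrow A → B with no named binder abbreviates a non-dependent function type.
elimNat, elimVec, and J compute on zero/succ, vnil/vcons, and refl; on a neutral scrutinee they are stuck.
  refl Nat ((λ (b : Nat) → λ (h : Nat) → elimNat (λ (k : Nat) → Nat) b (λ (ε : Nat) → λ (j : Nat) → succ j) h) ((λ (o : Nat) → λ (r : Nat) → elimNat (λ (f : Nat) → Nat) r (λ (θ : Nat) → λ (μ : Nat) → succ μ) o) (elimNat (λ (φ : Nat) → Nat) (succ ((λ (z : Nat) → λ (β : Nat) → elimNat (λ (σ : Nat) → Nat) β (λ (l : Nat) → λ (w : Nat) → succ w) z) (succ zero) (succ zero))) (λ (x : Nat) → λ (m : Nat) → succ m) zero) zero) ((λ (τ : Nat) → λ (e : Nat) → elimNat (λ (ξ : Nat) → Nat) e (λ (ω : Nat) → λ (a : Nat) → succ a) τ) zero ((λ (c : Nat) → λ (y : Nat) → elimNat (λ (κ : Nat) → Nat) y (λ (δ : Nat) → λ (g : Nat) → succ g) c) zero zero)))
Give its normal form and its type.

normal form:
  refl Nat (succ (succ (succ zero)))
type:
  Eq Nat (succ (succ (succ zero))) (succ (succ (succ zero)))
observation: the first redex contracted is a beta-redex; the normal form is reached in 28 normal-order steps.


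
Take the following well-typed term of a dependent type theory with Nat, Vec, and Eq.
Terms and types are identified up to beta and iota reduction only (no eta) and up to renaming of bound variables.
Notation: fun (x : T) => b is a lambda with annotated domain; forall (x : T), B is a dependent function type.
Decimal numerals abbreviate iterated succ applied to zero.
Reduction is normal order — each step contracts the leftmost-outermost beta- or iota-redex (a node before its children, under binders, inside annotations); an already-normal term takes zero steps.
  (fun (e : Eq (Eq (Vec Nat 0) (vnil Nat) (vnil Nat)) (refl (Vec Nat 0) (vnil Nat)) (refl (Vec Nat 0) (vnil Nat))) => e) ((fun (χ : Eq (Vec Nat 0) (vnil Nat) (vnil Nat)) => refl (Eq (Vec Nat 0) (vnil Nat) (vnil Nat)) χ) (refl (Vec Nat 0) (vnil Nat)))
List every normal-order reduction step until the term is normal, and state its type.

reduction (normal order):
  (fun (e : Eq (Eq (Vec Nat 0) (vnil Nat) (vnil Nat)) (refl (Vec Nat 0) (vnil Nat)) (refl (Vec Nat 0) (vnil Nat))) => e) ((fun (χ : Eq (Vec Nat 0) (vnil Nat) (vnil Nat)) => refl (Eq (Vec Nat 0) (vnil Nat) (vnil Nat)) χ) (refl (Vec Nat 0) (vnil Nat)))
  ~> (fun (e : Eq (Vec Nat 0) (vnil Nat) (vnil Nat)) => refl (Eq (Vec Nat 0) (vnil Nat) (vnil Nat)) e) (refl (Vec Nat 0) (vnil Nat))
  ~> refl (Eq (Vec Nat 0) (vnil Nat) (vnil Nat)) (refl (Vec Nat 0) (vnil Nat))
inferred type:
  Eq (Eq (Vec Nat 0) (vnil Nat) (vnil Nat)) (refl (Vec Nat 0) (vnil Nat)) (refl (Vec Nat 0) (vnil Nat))


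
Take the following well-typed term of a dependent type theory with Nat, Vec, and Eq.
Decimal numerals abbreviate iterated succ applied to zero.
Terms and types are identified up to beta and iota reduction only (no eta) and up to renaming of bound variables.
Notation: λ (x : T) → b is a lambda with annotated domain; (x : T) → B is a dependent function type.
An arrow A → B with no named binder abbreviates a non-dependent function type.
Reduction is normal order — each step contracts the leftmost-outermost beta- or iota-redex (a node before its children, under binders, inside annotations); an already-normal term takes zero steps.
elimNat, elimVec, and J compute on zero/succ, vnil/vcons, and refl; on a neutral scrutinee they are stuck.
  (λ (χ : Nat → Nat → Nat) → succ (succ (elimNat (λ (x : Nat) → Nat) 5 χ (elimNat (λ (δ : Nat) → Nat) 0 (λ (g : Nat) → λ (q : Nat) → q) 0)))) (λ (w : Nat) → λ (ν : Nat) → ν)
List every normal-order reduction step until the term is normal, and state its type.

reduction (normal order):
  (λ (χ : Nat → Nat → Nat) → succ (succ (elimNat (λ (x : Nat) → Nat) 5 χ (elimNat (λ (δ : Nat) → Nat) 0 (λ (g : Nat) → λ (q : Nat) → q) 0)))) (λ (w : Nat) → λ (ν : Nat) → ν)
  ~> succ (succ (elimNat (λ (χ : Nat) → Nat) 5 (λ (x : Nat) → λ (δ : Nat) → δ) (elimNat (λ (g : Nat) → Nat) 0 (λ (q : Nat) → λ (w : Nat) → w) 0)))
  ~> succ (succ (elimNat (λ (χ : Nat) → Nat) 5 (λ (x : Nat) → λ (δ : Nat) → δ) 0))
  ~> 7
the term's type:
  Nat


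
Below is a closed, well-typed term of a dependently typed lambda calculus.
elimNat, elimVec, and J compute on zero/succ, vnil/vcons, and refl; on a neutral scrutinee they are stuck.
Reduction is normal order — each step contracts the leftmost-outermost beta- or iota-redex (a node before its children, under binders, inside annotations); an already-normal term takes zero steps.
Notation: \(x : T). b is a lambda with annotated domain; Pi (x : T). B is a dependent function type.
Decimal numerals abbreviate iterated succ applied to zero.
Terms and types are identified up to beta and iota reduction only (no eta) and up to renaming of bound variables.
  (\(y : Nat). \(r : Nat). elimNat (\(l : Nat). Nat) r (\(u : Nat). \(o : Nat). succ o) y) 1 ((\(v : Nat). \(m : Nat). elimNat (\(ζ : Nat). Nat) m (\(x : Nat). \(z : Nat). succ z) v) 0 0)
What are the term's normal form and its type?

normal form:
  1
type:
  Nat
observation: reduction starts at a beta-redex, and 9 normal-order steps reach the normal form.


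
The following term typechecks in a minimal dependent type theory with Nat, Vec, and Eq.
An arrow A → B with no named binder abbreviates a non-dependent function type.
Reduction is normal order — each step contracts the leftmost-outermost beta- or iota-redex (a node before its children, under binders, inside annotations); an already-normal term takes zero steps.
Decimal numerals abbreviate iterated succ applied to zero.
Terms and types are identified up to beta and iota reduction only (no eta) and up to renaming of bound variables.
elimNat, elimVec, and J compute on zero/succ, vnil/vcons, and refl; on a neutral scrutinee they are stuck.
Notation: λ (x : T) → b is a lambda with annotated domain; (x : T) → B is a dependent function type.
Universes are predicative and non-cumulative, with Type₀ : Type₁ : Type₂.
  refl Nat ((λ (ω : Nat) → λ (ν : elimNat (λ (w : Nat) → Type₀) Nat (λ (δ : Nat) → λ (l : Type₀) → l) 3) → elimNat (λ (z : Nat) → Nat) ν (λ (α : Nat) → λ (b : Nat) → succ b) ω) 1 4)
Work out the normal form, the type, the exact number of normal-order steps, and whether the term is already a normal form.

resulting normal form:
  refl Nat 5
the term's type:
  Eq Nat 5 5
normal-order step count: 6
already normal: no
first contracted redex: a beta-redex


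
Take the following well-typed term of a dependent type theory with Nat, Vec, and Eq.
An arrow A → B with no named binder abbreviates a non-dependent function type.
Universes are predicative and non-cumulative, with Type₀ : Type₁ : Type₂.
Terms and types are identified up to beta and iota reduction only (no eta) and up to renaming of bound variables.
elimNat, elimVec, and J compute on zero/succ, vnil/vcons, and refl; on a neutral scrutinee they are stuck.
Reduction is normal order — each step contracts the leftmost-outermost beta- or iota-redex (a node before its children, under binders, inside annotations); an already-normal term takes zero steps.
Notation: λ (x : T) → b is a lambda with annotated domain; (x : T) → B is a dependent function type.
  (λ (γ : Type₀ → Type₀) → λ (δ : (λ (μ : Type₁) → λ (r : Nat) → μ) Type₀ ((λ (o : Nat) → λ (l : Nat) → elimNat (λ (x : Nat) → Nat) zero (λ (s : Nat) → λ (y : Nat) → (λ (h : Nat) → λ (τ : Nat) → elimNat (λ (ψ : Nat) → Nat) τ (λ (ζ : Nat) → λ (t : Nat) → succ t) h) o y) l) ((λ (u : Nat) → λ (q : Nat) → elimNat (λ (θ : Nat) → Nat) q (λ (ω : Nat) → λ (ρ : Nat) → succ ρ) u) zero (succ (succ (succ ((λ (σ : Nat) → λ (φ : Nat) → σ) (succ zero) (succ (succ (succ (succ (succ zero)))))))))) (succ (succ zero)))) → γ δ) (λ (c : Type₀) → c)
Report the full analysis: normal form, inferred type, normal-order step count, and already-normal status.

resulting normal form:
  λ (γ : Type₀) → γ
the term's type:
  Type₀ → Type₀
normal-order step count: 4
started in normal form: no
first redex: a beta-redex


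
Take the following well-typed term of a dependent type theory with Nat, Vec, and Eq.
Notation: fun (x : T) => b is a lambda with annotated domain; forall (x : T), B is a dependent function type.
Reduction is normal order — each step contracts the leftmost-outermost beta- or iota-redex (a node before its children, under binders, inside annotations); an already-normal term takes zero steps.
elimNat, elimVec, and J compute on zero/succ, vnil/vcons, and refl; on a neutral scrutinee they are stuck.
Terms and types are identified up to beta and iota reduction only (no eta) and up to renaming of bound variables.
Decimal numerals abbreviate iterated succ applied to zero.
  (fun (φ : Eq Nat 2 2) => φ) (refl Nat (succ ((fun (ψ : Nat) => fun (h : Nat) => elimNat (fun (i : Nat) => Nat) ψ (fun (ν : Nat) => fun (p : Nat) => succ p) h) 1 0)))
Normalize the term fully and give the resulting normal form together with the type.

normal form:
  refl Nat 2
type:
  Eq Nat 2 2
observation: 4 normal-order steps separate the term from its normal form.


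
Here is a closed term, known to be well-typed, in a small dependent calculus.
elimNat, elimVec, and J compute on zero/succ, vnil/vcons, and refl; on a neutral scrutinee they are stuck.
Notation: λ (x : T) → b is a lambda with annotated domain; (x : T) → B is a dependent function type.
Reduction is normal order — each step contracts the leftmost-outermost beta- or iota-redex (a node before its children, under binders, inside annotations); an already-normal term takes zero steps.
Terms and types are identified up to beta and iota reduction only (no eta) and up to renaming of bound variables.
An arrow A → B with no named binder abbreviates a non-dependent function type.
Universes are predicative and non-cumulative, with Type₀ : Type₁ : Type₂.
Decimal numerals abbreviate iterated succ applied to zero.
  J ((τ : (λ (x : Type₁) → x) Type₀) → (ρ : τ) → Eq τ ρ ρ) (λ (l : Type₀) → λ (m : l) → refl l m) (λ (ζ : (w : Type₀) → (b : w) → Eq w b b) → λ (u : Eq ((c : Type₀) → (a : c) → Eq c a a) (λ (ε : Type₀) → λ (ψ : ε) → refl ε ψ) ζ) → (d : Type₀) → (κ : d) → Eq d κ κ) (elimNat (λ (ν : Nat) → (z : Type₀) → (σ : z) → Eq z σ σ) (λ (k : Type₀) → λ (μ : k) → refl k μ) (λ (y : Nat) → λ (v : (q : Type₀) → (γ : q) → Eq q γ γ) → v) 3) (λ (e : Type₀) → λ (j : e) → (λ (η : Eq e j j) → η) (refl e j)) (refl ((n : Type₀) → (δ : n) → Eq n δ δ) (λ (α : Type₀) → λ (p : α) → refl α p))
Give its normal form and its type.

resulting normal form:
  λ (τ : Type₀) → λ (x : τ) → refl τ x
the term's type:
  (τ : Type₀) → (x : τ) → Eq τ x x
observation: 11 normal-order steps separate the term from its normal form.


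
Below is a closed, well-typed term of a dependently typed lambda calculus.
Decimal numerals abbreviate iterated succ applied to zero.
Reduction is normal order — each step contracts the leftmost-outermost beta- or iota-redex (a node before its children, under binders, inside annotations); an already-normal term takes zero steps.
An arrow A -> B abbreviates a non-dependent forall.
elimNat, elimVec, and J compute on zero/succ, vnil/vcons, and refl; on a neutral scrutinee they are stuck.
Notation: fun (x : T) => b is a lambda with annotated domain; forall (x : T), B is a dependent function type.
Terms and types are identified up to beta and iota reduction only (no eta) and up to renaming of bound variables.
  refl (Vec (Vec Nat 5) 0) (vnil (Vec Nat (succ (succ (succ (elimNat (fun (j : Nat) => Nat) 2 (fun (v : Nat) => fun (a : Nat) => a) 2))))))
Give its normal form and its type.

resulting normal form:
  refl (Vec (Vec Nat 5) 0) (vnil (Vec Nat 5))
inferred type:
  Eq (Vec (Vec Nat 5) 0) (vnil (Vec Nat 5)) (vnil (Vec Nat 5))


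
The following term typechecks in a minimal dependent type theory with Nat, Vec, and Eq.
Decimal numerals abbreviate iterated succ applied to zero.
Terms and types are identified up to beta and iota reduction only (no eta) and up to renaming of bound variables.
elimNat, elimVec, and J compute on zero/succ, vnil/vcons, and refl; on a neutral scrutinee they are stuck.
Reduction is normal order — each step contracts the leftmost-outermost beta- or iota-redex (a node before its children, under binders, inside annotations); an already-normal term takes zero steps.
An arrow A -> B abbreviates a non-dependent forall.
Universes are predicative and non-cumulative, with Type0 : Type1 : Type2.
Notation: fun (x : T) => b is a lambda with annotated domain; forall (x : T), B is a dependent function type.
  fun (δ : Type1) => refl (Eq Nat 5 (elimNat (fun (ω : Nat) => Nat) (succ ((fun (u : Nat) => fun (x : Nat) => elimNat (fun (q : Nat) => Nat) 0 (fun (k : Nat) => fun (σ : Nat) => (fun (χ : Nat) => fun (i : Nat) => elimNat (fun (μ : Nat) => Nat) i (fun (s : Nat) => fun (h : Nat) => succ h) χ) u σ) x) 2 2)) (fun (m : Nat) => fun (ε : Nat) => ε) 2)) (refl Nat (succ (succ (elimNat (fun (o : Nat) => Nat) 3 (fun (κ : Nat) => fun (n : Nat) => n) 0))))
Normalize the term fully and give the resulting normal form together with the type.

reduced normal form:
  fun (δ : Type1) => refl (Eq Nat 5 5) (refl Nat 5)
type:
  Type1 -> Eq (Eq Nat 5 5) (refl Nat 5) (refl Nat 5)
observation: the leftmost-outermost redex is an elimNat iota-redex, and normalization takes 35 steps.


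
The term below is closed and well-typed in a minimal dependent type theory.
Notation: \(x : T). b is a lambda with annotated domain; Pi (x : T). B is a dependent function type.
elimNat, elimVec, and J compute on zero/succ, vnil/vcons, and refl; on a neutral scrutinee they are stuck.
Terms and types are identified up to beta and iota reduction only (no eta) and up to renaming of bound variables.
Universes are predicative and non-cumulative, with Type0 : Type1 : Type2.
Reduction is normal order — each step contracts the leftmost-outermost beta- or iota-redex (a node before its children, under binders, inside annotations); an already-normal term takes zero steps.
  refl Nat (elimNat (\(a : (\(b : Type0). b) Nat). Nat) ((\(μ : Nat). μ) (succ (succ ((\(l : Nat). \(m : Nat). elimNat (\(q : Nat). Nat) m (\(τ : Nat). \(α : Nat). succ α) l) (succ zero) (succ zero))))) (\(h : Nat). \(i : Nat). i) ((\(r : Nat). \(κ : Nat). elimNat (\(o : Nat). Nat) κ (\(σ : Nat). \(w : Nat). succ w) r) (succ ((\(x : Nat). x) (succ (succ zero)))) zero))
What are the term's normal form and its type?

resulting normal form:
  refl Nat (succ (succ (succ (succ zero))))
the term's type:
  Eq Nat (succ (succ (succ (succ zero)))) (succ (succ (succ (succ zero))))
observation: the leftmost-outermost redex is a beta-redex, and normalization takes 31 steps.


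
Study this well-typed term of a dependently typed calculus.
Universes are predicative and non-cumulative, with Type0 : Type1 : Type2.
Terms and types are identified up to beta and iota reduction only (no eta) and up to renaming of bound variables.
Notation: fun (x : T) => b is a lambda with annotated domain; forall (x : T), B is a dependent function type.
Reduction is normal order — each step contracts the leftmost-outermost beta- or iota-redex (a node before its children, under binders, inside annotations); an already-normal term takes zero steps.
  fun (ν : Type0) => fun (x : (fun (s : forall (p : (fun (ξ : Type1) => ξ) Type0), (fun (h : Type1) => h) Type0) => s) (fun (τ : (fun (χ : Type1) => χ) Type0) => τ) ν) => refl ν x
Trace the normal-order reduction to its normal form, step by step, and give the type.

normal-order reduction:
  fun (ν : Type0) => fun (x : (fun (s : forall (p : (fun (ξ : Type1) => ξ) Type0), (fun (h : Type1) => h) Type0) => s) (fun (τ : (fun (χ : Type1) => χ) Type0) => τ) ν) => refl ν x
  ~> fun (ν : Type0) => fun (x : (fun (s : (fun (p : Type1) => p) Type0) => s) ν) => refl ν x
  ~> fun (ν : Type0) => fun (x : ν) => refl ν x
type:
  forall (ν : Type0), forall (x : ν), Eq ν x x


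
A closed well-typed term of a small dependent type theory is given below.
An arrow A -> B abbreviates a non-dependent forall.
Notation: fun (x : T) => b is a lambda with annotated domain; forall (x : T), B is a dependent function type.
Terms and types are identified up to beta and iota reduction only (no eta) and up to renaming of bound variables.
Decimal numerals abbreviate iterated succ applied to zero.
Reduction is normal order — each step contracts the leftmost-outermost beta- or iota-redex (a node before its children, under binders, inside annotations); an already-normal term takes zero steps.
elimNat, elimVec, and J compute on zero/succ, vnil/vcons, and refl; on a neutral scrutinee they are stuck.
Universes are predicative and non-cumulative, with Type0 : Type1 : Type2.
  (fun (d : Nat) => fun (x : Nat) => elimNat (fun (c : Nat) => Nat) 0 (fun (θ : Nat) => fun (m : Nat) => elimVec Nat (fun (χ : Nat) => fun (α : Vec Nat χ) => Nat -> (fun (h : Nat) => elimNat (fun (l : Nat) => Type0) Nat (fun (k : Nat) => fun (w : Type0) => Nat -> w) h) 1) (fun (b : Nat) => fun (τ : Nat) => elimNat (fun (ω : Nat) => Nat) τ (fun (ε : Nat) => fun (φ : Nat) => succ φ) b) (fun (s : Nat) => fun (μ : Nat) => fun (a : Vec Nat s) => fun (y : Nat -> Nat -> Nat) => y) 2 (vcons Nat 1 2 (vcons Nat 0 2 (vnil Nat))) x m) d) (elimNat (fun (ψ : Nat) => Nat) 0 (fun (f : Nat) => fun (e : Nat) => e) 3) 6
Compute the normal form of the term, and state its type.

resulting normal form:
  0
the term's type:
  Nat
observation: 45 normal-order steps normalize the term, beginning with a beta-redex.


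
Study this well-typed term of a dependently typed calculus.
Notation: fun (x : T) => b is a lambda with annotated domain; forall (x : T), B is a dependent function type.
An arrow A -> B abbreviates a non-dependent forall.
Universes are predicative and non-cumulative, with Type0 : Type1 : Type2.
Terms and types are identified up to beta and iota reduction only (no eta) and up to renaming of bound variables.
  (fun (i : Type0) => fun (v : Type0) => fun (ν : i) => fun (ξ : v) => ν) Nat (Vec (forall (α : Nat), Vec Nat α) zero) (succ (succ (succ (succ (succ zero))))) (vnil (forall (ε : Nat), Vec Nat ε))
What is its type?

type:
  Nat


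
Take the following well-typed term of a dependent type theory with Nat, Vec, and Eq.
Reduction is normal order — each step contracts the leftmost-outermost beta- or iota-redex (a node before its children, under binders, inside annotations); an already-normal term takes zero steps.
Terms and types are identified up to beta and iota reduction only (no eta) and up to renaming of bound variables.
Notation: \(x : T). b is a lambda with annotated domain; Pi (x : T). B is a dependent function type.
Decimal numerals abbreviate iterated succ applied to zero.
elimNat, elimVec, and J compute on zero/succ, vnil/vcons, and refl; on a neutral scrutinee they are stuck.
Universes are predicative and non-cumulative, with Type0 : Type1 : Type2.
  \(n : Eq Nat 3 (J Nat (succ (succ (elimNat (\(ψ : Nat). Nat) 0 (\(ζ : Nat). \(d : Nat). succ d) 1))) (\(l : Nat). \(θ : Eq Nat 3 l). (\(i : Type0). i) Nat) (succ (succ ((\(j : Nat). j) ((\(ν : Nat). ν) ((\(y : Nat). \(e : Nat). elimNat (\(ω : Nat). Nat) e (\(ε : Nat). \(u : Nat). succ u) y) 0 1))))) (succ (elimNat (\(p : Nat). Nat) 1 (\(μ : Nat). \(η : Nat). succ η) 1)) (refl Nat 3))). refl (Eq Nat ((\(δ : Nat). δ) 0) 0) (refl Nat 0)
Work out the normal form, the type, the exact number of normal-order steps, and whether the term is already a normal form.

normal form:
  \(n : Eq Nat 3 3). refl (Eq Nat 0 0) (refl Nat 0)
inferred type:
  Pi (n : Eq Nat 3 3). Eq (Eq Nat 0 0) (refl Nat 0) (refl Nat 0)
steps to reach normal form (normal order): 7
term was already normal: no
first contracted redex: a J iota-redex


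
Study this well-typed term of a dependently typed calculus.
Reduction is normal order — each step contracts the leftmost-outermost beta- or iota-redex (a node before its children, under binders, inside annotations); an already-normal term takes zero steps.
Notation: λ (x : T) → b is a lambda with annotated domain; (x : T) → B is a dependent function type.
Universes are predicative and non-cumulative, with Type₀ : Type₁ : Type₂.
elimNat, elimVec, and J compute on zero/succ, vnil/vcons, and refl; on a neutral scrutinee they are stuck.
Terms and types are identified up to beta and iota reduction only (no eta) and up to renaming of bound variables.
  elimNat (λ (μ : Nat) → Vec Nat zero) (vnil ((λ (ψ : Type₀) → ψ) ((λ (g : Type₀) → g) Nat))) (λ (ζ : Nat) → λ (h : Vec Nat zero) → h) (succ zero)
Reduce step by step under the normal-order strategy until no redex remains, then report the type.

reduction (normal order):
  elimNat (λ (μ : Nat) → Vec Nat zero) (vnil ((λ (ψ : Type₀) → ψ) ((λ (g : Type₀) → g) Nat))) (λ (ζ : Nat) → λ (h : Vec Nat zero) → h) (succ zero)
  ~> (λ (μ : Nat) → λ (ψ : Vec Nat zero) → ψ) zero (elimNat (λ (g : Nat) → Vec Nat zero) (vnil ((λ (ζ : Type₀) → ζ) ((λ (h : Type₀) → h) Nat))) (λ (w : Nat) → λ (κ : Vec Nat zero) → κ) zero)
  ~> (λ (μ : Vec Nat zero) → μ) (elimNat (λ (ψ : Nat) → Vec Nat zero) (vnil ((λ (g : Type₀) → g) ((λ (ζ : Type₀) → ζ) Nat))) (λ (h : Nat) → λ (w : Vec Nat zero) → w) zero)
  ~> elimNat (λ (μ : Nat) → Vec Nat zero) (vnil ((λ (ψ : Type₀) → ψ) ((λ (g : Type₀) → g) Nat))) (λ (ζ : Nat) → λ (h : Vec Nat zero) → h) zero
  ~> vnil ((λ (μ : Type₀) → μ) ((λ (ψ : Type₀) → ψ) Nat))
  ~> vnil ((λ (μ : Type₀) → μ) Nat)
  ~> vnil Nat
the term's type:
  Vec Nat zero
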